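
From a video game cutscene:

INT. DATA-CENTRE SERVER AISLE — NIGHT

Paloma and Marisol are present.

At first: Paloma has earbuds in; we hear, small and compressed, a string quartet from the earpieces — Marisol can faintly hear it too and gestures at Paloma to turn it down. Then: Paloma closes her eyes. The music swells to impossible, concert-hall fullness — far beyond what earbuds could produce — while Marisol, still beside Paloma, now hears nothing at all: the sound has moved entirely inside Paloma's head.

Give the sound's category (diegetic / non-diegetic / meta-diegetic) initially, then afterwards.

Initially: the earbuds are a physical source both characters can hear → diegetic.
Afterwards: the music now exists only as Paloma's subjective experience; Marisol can no longer hear it → meta-diegetic.

diegetic, meta-diegetic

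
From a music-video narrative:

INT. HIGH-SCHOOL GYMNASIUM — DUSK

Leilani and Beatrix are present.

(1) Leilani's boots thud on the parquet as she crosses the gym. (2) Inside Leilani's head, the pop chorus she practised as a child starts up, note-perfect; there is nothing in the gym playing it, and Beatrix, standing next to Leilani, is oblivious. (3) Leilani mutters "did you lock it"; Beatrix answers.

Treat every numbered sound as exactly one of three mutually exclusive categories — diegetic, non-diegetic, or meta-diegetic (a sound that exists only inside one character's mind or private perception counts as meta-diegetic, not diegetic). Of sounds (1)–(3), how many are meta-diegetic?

1

Sound (1): it's the physical sound of Leilani moving in the space, so diegetic.
Sound (2): the music is a memory playing inside Leilani's mind alone; no real-world source, Beatrix can't hear it, so meta-diegetic.
(3) is diegetic: on-screen dialogue — Leilani speaks and Beatrix is there to hear.
So 1 of the 3 is meta-diegetic: (2).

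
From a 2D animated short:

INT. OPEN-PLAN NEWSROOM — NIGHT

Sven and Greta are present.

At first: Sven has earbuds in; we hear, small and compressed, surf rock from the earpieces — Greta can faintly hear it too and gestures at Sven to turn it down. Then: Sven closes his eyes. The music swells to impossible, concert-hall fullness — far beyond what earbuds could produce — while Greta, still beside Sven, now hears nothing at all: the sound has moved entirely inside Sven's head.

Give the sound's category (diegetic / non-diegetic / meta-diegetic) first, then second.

First: the earbuds are a physical source both characters can hear → diegetic.
Second: the music now exists only as Sven's subjective experience; Greta can no longer hear it → meta-diegetic.

diegetic, meta-diegetic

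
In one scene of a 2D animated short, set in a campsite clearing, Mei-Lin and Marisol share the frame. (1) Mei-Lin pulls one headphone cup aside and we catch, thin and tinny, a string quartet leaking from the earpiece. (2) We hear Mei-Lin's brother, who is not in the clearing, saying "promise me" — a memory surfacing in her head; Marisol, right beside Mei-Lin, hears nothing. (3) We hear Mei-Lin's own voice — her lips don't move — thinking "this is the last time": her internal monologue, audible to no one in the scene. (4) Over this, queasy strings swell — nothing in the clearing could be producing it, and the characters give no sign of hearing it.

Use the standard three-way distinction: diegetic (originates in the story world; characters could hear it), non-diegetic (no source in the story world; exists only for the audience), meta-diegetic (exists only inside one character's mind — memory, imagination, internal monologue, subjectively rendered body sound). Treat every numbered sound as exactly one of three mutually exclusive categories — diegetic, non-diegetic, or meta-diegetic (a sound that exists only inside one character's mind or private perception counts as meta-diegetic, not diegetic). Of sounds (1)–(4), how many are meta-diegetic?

Sound (1): the earpiece is a real device on Mei-Lin's head — source music, so diegetic.
(2) it's Mei-Lin's recollection rendered as sound; the other character can't hear it → meta-diegetic.
Sound (3): Mei-Lin's thought-voice: a private mental sound no other character can hear, so meta-diegetic.
Sound (4): score with no on-screen or off-screen source; it exists for the audience alone, so non-diegetic.
So 2 of the 4 are meta-diegetic: (2), (3).

2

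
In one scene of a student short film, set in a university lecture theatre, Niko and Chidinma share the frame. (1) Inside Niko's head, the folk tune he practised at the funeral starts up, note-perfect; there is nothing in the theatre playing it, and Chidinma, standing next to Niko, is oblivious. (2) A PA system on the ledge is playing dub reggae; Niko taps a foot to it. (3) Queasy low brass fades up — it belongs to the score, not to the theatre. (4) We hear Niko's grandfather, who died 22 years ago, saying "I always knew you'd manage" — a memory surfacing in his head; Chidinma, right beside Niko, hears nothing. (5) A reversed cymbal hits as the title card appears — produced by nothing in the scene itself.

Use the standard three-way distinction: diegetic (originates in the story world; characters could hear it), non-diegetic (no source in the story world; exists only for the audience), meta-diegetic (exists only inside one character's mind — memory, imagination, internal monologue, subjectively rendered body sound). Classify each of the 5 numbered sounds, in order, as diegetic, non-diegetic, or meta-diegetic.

meta-diegetic, diegetic, non-diegetic, meta-diegetic, non-diegetic

(1) it lives in Niko's subjectivity, not in the theatre → meta-diegetic.
(2) source music from a PA system, which exists in the story world → diegetic.
(3) it has no source in the story world and no character can hear it — it's underscore → non-diegetic.
Sound (4): it's Niko's recollection rendered as sound; the other character can't hear it, so meta-diegetic.
(5) is non-diegetic: an editorial stinger — it belongs to the cut, not the story world.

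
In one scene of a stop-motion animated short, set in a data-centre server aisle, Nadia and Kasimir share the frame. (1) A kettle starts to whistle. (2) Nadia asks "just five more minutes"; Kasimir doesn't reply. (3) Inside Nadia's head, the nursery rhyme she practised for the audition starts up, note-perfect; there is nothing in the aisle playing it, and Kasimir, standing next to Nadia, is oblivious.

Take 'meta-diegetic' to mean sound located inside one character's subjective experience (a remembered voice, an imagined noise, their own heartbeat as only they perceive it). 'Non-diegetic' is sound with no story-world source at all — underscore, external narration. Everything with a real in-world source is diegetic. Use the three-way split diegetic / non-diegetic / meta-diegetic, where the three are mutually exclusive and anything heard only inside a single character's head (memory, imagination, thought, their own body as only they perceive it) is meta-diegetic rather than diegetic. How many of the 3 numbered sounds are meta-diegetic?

(1) is diegetic: a kettle is a real object/event in the scene's world.
Sound (2): on-screen dialogue — Nadia speaks and Kasimir is there to hear, so diegetic.
(3) is meta-diegetic: the music is a memory playing inside Nadia's mind alone; no real-world source, Kasimir can't hear it.
Meta-diegetic: (3) — that's 1.

1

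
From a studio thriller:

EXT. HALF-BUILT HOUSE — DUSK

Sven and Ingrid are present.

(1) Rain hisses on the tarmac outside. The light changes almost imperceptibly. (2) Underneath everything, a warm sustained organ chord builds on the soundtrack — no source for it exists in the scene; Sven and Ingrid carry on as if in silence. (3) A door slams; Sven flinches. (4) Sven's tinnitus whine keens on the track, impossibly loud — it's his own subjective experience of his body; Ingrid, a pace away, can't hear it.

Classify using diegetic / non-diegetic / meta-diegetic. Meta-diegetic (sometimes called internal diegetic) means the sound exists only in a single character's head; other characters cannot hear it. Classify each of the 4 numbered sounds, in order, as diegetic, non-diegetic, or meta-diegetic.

diegetic, non-diegetic, diegetic, meta-diegetic

(1) ambient/room sound belonging to the story's physical space → diegetic.
(2) nothing in the site produces it and the characters don't hear it — pure soundtrack → non-diegetic.
Sound (3): an in-world source (a door); characters could hear it, so diegetic.
Sound (4): a subjective body sound — Sven's private perception, inaudible to Ingrid, so meta-diegetic.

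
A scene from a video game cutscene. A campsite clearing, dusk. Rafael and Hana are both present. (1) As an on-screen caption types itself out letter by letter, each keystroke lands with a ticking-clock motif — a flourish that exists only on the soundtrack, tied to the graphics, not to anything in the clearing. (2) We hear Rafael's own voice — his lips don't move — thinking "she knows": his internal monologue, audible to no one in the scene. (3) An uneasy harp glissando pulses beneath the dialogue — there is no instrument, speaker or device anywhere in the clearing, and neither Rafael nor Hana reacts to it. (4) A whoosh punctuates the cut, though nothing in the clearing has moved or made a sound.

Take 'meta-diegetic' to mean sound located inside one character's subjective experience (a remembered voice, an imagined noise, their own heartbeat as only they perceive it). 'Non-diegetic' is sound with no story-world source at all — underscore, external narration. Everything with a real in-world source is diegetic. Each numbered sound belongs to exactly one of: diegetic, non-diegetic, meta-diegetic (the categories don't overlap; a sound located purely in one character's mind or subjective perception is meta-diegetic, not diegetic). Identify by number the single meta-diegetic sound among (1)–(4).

2

Sound (1): sound married to a title/caption — outside the diegesis by definition, so non-diegetic.
(2) is meta-diegetic: Rafael's thought-voice: a private mental sound no other character can hear.
Sound (3): nothing in the clearing produces it and the characters don't hear it — pure soundtrack, so non-diegetic.
Sound (4): an editorial stinger — it belongs to the cut, not the story world, so non-diegetic.
Only (2) is meta-diegetic.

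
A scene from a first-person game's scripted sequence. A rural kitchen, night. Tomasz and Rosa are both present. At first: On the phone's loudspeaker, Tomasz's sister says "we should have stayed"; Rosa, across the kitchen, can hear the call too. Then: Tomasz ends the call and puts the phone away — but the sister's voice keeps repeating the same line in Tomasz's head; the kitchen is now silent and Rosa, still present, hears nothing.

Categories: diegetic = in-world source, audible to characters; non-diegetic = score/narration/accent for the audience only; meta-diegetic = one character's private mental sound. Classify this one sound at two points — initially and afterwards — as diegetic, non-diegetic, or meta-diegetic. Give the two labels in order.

Initially: the loudspeaker is an in-world source; both Tomasz and Rosa hear the call → diegetic.
Afterwards: with the phone off, the voice continues only as Tomasz's private mental replay — Rosa can't hear it → meta-diegetic.

diegetic, meta-diegetic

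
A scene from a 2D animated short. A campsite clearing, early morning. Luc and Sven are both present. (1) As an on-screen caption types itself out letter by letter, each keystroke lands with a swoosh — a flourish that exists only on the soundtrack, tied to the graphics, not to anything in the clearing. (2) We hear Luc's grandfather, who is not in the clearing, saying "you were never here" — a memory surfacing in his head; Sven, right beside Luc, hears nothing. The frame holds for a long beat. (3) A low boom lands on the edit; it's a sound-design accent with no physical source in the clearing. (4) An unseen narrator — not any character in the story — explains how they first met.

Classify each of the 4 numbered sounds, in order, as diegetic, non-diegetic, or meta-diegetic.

non-diegetic, meta-diegetic, non-diegetic, non-diegetic

Sound (1): it accompanies on-screen graphics, not anything inside the story world, so non-diegetic.
(2) is meta-diegetic: a remembered line, private to Luc — not present in the room, not audible to Sven.
(3) is non-diegetic: it's a sound-design accent with no in-world source; no one in the scene can hear it.
(4) external voice-over — not a character, not heard by anyone in the scene → non-diegetic.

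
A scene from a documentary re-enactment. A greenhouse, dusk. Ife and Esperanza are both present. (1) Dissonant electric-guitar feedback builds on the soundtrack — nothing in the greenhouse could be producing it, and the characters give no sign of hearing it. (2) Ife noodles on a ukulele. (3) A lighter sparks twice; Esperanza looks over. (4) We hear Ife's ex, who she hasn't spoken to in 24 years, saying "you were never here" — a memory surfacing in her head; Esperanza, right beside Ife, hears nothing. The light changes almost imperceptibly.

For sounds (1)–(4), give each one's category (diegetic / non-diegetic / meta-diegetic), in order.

non-diegetic, diegetic, diegetic, meta-diegetic

(1) is non-diegetic: score with no on-screen or off-screen source; it exists for the audience alone.
(2) is diegetic: a character is playing a ukulele on screen.
(3) is diegetic: the sound comes from a lighter physically present in the location.
Sound (4): the voice is a memory playing only inside Ife's mind; Esperanza can't hear it, so meta-diegetic.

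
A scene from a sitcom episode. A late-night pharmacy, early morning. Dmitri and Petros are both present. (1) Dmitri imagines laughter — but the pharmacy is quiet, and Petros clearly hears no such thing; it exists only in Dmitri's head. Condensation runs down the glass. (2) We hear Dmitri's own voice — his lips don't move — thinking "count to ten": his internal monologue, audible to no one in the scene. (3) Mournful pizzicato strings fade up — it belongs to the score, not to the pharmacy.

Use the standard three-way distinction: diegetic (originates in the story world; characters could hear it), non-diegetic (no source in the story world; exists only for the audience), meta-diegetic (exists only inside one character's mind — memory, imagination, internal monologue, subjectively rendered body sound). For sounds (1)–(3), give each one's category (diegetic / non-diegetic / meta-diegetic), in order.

meta-diegetic, meta-diegetic, non-diegetic

(1) Dmitri alone 'hears' it — an imagined sound, not present in the space → meta-diegetic.
(2) is meta-diegetic: it's Dmitri's unspoken thought, heard only by the audience via his subjectivity.
(3) is non-diegetic: it has no source in the story world and no character can hear it — it's underscore.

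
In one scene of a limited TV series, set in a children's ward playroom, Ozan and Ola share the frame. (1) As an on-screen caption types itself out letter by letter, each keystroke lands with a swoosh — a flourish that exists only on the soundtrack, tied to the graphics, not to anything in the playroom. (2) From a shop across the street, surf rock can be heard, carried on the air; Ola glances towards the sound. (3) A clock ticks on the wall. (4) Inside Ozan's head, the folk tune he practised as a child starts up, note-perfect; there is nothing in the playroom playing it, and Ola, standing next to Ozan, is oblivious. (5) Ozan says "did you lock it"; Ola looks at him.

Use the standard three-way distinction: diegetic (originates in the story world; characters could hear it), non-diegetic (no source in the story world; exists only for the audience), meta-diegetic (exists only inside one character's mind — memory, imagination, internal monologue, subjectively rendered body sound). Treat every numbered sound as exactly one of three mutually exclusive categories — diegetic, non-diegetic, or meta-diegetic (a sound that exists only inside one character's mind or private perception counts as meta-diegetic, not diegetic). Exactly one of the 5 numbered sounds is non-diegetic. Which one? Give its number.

1

Sound (1): the caption isn't part of the story world, so neither is the sound tied to it, so non-diegetic.
Sound (2): the music has an off-screen but real-world source and a character hears it, so diegetic.
Sound (3): the sound comes from a clock physically present in the location, so diegetic.
(4) is meta-diegetic: remembered music, private to Ozan — Ola is oblivious because it isn't in the room.
Sound (5): on-screen dialogue — Ozan speaks and Ola is there to hear, so diegetic.
Only (1) is non-diegetic.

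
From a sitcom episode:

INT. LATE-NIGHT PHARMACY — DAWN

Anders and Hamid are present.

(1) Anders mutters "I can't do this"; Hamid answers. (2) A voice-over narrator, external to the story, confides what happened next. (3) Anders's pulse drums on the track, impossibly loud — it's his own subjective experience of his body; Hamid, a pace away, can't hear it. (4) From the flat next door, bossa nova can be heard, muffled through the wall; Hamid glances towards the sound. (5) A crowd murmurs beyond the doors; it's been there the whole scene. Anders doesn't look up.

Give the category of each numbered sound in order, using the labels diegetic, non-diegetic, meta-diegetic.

(1) Anders is a character speaking aloud in the scene → diegetic.
(2) is non-diegetic: the narrator exists outside the story world, addressing only the audience.
(3) is meta-diegetic: it's Anders's internal bodily sensation rendered as sound; only Anders 'hears' it.
(4) is diegetic: the music has an off-screen but real-world source and a character hears it.
(5) a crowd is part of the location's real environment → diegetic.

diegetic, non-diegetic, meta-diegetic, diegetic, diegetic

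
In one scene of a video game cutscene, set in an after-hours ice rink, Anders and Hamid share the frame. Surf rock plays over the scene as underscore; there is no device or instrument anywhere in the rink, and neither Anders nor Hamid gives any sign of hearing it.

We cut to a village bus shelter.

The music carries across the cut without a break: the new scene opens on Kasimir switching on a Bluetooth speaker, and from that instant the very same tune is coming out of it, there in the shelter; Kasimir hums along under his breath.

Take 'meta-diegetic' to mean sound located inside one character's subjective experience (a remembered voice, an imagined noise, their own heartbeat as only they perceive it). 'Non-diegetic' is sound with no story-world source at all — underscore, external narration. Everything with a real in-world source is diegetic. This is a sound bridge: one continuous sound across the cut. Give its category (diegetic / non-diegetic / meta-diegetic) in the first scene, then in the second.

non-diegetic, diegetic

Scene one: there's no in-world source anywhere and no character hears it — underscore for the audience only → non-diegetic.
Scene two: once Kasimir turns on a Bluetooth speaker, the music has a real source in the story world and Kasimir reacts to it → diegetic.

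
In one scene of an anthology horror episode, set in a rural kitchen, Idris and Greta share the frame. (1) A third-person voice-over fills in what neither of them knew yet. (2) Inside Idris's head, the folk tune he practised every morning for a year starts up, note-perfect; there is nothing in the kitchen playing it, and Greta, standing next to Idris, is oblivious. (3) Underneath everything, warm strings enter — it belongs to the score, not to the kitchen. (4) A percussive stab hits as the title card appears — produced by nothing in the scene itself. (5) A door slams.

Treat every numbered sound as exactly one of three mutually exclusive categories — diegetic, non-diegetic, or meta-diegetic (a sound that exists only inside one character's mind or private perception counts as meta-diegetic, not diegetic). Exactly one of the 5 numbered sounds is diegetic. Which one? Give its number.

(1) external voice-over — not a character, not heard by anyone in the scene → non-diegetic.
Sound (2): it lives in Idris's subjectivity, not in the kitchen, so meta-diegetic.
Sound (3): nothing in the kitchen produces it and the characters don't hear it — pure soundtrack, so non-diegetic.
(4) it's a sound-design accent with no in-world source; no one in the scene can hear it → non-diegetic.
(5) is diegetic: a door is a real object/event in the scene's world.
Only (5) is diegetic.

5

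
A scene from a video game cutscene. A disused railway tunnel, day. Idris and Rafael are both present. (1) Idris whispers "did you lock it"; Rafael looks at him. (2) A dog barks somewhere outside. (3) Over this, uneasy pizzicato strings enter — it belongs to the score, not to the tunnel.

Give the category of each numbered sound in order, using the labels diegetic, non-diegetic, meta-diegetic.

(1) Idris is a character speaking aloud in the scene → diegetic.
Sound (2): a dog is a real object/event in the scene's world, so diegetic.
(3) score with no on-screen or off-screen source; it exists for the audience alone → non-diegetic.

diegetic, diegetic, non-diegetic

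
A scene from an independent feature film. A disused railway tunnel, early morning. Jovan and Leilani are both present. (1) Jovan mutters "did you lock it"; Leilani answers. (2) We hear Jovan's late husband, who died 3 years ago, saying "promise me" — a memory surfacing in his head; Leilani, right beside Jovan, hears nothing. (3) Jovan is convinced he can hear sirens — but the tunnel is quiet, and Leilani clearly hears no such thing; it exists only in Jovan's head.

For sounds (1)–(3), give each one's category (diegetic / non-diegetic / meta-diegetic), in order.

Sound (1): Jovan is a character speaking aloud in the scene, so diegetic.
Sound (2): it's Jovan's recollection rendered as sound; the other character can't hear it, so meta-diegetic.
Sound (3): Jovan alone 'hears' it — an imagined sound, not present in the space, so meta-diegetic.

diegetic, meta-diegetic, meta-diegetic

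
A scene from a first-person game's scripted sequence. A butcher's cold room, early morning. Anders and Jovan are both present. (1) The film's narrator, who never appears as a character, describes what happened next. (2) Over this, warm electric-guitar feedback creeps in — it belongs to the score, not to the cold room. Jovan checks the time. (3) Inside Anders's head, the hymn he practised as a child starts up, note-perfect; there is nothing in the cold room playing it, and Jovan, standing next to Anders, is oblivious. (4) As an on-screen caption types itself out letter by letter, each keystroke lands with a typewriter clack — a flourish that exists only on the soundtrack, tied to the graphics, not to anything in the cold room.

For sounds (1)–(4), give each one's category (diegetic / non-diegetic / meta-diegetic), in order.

non-diegetic, non-diegetic, meta-diegetic, non-diegetic

(1) external voice-over — not a character, not heard by anyone in the scene → non-diegetic.
(2) score with no on-screen or off-screen source; it exists for the audience alone → non-diegetic.
(3) is meta-diegetic: it lives in Anders's subjectivity, not in the cold room.
(4) the caption isn't part of the story world, so neither is the sound tied to it → non-diegetic.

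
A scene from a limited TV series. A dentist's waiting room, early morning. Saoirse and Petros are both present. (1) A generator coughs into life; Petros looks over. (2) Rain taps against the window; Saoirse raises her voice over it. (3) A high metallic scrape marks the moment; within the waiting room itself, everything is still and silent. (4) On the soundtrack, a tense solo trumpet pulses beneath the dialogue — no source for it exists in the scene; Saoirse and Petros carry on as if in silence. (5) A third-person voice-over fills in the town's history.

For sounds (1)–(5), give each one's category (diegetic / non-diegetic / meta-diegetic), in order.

Sound (1): an in-world source (a generator); characters could hear it, so diegetic.
(2) ambient/room sound belonging to the story's physical space → diegetic.
Sound (3): nothing in the scene produces it; it's an accent added for the audience, so non-diegetic.
(4) nothing in the waiting room produces it and the characters don't hear it — pure soundtrack → non-diegetic.
(5) is non-diegetic: commentary laid over the scene from outside the fiction.

diegetic, diegetic, non-diegetic, non-diegetic, non-diegetic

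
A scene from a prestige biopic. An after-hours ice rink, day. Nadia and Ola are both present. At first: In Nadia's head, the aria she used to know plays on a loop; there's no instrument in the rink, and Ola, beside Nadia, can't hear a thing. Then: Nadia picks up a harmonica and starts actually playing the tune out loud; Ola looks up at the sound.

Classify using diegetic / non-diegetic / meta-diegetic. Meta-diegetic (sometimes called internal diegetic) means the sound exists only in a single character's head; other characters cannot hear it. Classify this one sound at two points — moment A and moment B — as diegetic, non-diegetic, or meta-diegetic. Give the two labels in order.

Moment A: the tune exists only as Nadia's private memory; Ola can't hear it → meta-diegetic.
Moment B: Nadia is now producing it live on a harmonica, in the room, and Ola hears it → diegetic.

meta-diegetic, diegetic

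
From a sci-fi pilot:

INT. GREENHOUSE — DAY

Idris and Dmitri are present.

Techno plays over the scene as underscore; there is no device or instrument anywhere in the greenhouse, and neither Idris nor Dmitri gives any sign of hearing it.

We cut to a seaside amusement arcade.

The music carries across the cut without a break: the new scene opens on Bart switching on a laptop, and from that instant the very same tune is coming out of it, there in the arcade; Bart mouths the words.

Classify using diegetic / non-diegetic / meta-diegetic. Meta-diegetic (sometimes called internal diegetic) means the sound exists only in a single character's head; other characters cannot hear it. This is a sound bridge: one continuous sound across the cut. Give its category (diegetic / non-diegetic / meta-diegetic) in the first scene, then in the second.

non-diegetic, diegetic

Scene one: there's no in-world source anywhere and no character hears it — underscore for the audience only → non-diegetic.
Scene two: once Bart turns on a laptop, the music has a real source in the story world and Bart reacts to it → diegetic.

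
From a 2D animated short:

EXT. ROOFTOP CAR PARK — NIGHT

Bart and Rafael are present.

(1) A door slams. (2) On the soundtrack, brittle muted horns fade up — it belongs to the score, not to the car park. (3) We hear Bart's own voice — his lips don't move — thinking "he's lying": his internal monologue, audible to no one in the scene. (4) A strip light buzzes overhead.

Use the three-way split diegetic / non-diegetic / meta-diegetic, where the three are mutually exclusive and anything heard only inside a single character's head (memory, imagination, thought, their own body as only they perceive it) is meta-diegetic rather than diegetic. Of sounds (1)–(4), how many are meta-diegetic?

1

(1) is diegetic: the sound comes from a door physically present in the location.
Sound (2): nothing in the car park produces it and the characters don't hear it — pure soundtrack, so non-diegetic.
(3) internal monologue — inside Bart's mind, not spoken into the scene → meta-diegetic.
Sound (4): ambient/room sound belonging to the story's physical space, so diegetic.
Meta-diegetic: (3) — that's 1.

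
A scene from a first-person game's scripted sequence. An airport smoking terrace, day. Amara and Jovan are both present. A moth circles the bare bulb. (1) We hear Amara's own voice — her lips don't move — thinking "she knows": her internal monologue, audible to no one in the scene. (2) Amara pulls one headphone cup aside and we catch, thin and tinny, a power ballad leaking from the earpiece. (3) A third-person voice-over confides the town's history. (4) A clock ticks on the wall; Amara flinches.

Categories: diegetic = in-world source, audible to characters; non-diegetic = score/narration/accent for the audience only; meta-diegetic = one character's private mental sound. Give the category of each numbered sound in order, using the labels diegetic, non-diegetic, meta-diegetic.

meta-diegetic, diegetic, non-diegetic, diegetic

(1) it's Amara's unspoken thought, heard only by the audience via her subjectivity → meta-diegetic.
(2) is diegetic: the headphones are an on-screen source.
(3) commentary laid over the scene from outside the fiction → non-diegetic.
Sound (4): the sound comes from a clock physically present in the location, so diegetic.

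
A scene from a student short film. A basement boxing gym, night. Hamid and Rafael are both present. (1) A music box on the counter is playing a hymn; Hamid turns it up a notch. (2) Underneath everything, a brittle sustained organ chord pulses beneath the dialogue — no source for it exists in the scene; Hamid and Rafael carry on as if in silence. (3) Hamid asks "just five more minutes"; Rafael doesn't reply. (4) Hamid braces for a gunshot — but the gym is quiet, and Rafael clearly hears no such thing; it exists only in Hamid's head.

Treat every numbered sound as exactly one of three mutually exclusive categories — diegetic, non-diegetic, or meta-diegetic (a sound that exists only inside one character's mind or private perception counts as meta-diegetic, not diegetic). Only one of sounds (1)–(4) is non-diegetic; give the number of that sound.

2

(1) is diegetic: the music comes from an on-screen device that Hamid responds to.
Sound (2): it has no source in the story world and no character can hear it — it's underscore, so non-diegetic.
Sound (3): on-screen dialogue — Hamid speaks and Rafael is there to hear, so diegetic.
(4) the sound is imagined by Hamid; nothing in the story world is producing it and Rafael can't hear it → meta-diegetic.
Only (2) is non-diegetic.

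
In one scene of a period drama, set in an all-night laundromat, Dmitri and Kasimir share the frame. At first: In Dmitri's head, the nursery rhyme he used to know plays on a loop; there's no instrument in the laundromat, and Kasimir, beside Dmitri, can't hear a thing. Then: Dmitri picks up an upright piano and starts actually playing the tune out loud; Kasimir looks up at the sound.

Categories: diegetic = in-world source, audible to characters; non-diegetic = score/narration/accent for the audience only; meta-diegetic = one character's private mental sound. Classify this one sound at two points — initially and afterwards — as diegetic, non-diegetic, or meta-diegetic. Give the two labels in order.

Initially: the tune exists only as Dmitri's private memory; Kasimir can't hear it → meta-diegetic.
Afterwards: Dmitri is now producing it live on an upright piano, in the room, and Kasimir hears it → diegetic.

meta-diegetic, diegetic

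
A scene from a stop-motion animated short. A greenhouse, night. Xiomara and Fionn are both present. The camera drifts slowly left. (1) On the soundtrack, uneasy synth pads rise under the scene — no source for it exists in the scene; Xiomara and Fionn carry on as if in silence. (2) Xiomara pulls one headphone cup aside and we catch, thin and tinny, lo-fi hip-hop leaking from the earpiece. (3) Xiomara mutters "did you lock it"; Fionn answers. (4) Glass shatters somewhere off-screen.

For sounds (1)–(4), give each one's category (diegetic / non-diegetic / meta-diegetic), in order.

non-diegetic, diegetic, diegetic, diegetic

(1) is non-diegetic: score with no on-screen or off-screen source; it exists for the audience alone.
(2) it's leaking from a physical pair of headphones in the scene → diegetic.
Sound (3): Xiomara is a character speaking aloud in the scene, so diegetic.
Sound (4): an in-world source (glass); characters could hear it, so diegetic.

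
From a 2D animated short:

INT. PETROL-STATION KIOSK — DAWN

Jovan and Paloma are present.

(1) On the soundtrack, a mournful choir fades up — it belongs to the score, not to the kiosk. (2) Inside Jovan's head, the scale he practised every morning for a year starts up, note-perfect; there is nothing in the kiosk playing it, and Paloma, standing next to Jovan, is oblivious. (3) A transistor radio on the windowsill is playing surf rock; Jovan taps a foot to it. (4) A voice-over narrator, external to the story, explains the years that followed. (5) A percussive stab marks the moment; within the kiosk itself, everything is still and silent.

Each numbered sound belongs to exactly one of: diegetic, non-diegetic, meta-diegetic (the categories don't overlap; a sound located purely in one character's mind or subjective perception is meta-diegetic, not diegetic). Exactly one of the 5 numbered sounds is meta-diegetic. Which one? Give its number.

Sound (1): nothing in the kiosk produces it and the characters don't hear it — pure soundtrack, so non-diegetic.
(2) it lives in Jovan's subjectivity, not in the kiosk → meta-diegetic.
(3) is diegetic: the music comes from an on-screen device that Jovan responds to.
(4) commentary laid over the scene from outside the fiction → non-diegetic.
(5) nothing in the scene produces it; it's an accent added for the audience → non-diegetic.
Only (2) is meta-diegetic.

2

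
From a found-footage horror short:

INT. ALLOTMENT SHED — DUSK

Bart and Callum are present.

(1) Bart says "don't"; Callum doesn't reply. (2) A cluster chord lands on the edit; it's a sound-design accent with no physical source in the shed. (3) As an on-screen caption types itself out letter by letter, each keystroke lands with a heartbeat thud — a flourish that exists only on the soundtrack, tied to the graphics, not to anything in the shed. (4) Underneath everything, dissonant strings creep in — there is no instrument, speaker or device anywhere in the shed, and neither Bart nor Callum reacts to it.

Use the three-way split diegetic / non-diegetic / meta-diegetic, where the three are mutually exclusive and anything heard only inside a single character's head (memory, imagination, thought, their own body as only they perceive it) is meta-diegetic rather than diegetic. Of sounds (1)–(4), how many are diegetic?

Sound (1): on-screen dialogue — Bart speaks and Callum is there to hear, so diegetic.
(2) an editorial stinger — it belongs to the cut, not the story world → non-diegetic.
(3) sound married to a title/caption — outside the diegesis by definition → non-diegetic.
Sound (4): it has no source in the story world and no character can hear it — it's underscore, so non-diegetic.
So 1 of the 4 is diegetic: (1).

1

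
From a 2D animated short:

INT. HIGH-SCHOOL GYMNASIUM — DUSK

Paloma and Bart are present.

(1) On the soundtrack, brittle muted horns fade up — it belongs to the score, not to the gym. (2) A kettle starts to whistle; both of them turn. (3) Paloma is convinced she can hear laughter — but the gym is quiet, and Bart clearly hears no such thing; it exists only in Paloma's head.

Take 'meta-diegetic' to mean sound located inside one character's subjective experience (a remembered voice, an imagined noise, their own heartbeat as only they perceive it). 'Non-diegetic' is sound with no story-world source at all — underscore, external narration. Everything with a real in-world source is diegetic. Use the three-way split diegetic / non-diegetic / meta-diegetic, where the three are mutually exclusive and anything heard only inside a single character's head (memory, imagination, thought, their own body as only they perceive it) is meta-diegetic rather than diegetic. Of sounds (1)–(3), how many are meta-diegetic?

Sound (1): it has no source in the story world and no character can hear it — it's underscore, so non-diegetic.
(2) the sound comes from a kettle physically present in the location → diegetic.
Sound (3): subjective to Paloma: the gym is silent and Bart hears nothing, so meta-diegetic.
Meta-diegetic: (3) — that's 1.

1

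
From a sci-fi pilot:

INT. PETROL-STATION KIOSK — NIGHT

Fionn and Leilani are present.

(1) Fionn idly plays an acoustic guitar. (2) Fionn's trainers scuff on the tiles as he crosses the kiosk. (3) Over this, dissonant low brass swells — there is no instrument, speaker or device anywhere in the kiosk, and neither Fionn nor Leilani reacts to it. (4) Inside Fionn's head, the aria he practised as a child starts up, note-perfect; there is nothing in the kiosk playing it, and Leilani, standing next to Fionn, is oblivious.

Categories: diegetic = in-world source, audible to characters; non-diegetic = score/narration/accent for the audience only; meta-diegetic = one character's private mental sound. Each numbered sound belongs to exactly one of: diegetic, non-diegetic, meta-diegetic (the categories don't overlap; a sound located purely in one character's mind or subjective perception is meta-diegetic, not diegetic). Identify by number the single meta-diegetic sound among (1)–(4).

4

Sound (1): a character is playing an acoustic guitar on screen, so diegetic.
(2) Fionn's footsteps are produced in the story world → diegetic.
Sound (3): nothing in the kiosk produces it and the characters don't hear it — pure soundtrack, so non-diegetic.
(4) it lives in Fionn's subjectivity, not in the kiosk → meta-diegetic.
Only (4) is meta-diegetic.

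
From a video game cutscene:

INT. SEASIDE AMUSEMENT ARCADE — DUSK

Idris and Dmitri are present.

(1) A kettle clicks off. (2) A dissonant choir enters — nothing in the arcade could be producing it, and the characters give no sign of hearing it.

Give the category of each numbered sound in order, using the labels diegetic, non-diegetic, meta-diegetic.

diegetic, non-diegetic

(1) an in-world source (a kettle); characters could hear it → diegetic.
Sound (2): nothing in the arcade produces it and the characters don't hear it — pure soundtrack, so non-diegetic.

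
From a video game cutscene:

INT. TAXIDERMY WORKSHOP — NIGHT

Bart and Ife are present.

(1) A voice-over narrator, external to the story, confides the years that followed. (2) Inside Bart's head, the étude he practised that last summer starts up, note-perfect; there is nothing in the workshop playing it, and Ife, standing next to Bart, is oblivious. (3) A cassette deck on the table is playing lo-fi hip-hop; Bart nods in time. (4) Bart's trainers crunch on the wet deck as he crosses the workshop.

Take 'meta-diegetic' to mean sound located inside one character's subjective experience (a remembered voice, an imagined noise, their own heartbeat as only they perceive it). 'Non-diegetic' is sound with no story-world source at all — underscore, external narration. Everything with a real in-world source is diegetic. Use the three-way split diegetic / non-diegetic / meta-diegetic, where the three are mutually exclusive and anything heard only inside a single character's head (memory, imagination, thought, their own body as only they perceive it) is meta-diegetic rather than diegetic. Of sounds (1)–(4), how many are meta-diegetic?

Sound (1): the narrator exists outside the story world, addressing only the audience, so non-diegetic.
(2) it lives in Bart's subjectivity, not in the workshop → meta-diegetic.
(3) is diegetic: the music comes from an on-screen device that Bart responds to.
(4) is diegetic: Bart's footsteps are produced in the story world.
So 1 of the 4 is meta-diegetic: (2).

1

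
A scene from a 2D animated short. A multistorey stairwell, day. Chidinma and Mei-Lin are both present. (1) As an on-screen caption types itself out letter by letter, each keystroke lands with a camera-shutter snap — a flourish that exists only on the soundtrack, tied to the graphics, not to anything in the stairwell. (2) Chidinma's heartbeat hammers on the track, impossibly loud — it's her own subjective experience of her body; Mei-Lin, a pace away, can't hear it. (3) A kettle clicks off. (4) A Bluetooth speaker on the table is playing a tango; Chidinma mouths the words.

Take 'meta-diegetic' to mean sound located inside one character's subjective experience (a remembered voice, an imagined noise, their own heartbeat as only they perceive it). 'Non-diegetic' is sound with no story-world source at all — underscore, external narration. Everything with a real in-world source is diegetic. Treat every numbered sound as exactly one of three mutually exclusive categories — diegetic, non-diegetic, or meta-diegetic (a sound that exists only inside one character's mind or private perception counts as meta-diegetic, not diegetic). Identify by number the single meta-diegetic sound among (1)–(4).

Sound (1): the caption isn't part of the story world, so neither is the sound tied to it, so non-diegetic.
Sound (2): point-of-audition from inside Chidinma's body; not a sound in the room, so meta-diegetic.
(3) a kettle is a real object/event in the scene's world → diegetic.
Sound (4): source music from a Bluetooth speaker, which exists in the story world, so diegetic.
Only (2) is meta-diegetic.

2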